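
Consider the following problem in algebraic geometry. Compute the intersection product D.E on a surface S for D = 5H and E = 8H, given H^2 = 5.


Using bilinearity of the intersection pairing on a surface S:
(aH).(bH) = ab * (H.H)
We have H^2 = 5.
D.E = (5H).(8H) = 5*8*5
= 40*5
= 200

200


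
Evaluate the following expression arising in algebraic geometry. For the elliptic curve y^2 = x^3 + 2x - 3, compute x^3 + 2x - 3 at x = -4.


Compute x^3 + 2x - 3 at x = -4:
x^3 = (-4)^3 = -64
2*x = 2*(-4) = -8
Sum: -64 - 8 - 3 = -75

-75


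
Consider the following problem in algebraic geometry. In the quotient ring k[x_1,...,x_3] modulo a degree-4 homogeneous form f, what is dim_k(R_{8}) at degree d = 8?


For R = k[x_1,...,x_n]/(f) with f homogeneous of degree e:
The Hilbert series is (1 - t^e)/(1 - t)^n.
So h(d) = C(d+n-1, n-1) - C(d-e+n-1, n-1) for d >= e.
With n=3, e=4, d=8:
C(8+3-1, 3-1) = C(10, 2) = 45
C(8-4+3-1, 3-1) = C(6, 2) = 15
h(8) = 45 - 15 = 30

30


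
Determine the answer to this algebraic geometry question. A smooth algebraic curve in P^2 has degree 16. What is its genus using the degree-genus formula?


Using the genus formula for smooth plane curves:
g = (d-1)(d-2)/2
g = (16-1)(16-2)/2
g = 15*14/2
g = 210/2 = 105

105


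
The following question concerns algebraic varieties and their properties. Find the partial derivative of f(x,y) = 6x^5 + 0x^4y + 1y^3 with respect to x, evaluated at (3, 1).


df/dx = 5*6*x^4 + 4*0*x^3*y
At (3,1): 5*6*3^4 + 4*0*3^3*1
= 2430 + 0
= 2430

2430


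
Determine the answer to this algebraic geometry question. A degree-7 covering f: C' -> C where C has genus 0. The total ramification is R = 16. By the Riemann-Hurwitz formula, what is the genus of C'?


Riemann-Hurwitz formula: 2g' - 2 = d(2g - 2) + R
Given: d = 7, g = 0, R = 16
2g' - 2 = 7*(2*0 - 2) + 16
2g' - 2 = 7*(-2) + 16
2g' - 2 = -14 + 16 = 2
2g' = 4
g' = 2

2


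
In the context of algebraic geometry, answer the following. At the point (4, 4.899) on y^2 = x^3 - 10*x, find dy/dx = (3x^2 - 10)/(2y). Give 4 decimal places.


Using implicit differentiation of y^2 = x^3 - 10*x:
2y * dy/dx = 3x^2 - 10
dy/dx = (3x^2 - 10)/(2y)
Numerator: 3*4^2 - 10 = 38
Denominator: 2*4.899 = 9.798
dy/dx = 38/9.798 = 3.8783

3.8783


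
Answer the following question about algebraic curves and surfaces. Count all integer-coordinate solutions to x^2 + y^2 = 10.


Systematically check integer values of x where x^2 <= 10.
For each valid x, check if 10 - x^2 is a perfect square.
x=1: 10 - 1 = 9, sqrt = 3 (valid)
x=3: 10 - 9 = 1, sqrt = 1 (valid)
Total integer solutions found: 8

8


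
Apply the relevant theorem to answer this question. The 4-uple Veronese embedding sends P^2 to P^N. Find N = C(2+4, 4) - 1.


The Veronese embedding v_d: P^n -> P^N maps each point to all
degree-d monomials in n+1 homogeneous coordinates.
N = C(n+d, d) - 1
N = C(2+4, 4) - 1
N = C(6, 4) - 1
C(6, 4) = 15
N = 15 - 1 = 14

14


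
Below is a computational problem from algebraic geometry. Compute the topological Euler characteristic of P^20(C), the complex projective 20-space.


The complex projective space P^20 has one cell in each even real dimension 0, 2, ..., 40.
The cohomology groups are H^{2k}(P^20) = Z for k = 0,...,20, and 0 otherwise.
Euler characteristic = sum of Betti numbers = 1 per even-dimensional cohomology group.
chi(P^20) = 20 + 1 = 21

21


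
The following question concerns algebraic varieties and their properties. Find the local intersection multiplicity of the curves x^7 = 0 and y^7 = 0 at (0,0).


The intersection multiplicity of V(x^a) and V(y^b) at the origin is:
I(O; V(x^7), V(y^7)) = dim_k(k[x,y]/(x^7, y^7))
A basis for k[x,y]/(x^7, y^7) is the set of monomials x^i * y^j
where 0 <= i < 7 and 0 <= j < 7.
The number of such monomials is 7 * 7 = 49

49


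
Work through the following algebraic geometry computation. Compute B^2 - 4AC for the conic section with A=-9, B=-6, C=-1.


The discriminant of a conic Ax^2 + Bxy + Cy^2 + ... = 0 is B^2 - 4AC.
B^2 = (-6)^2 = 36
4AC = 4*(-9)*(-1) = 36
Discriminant = 36 - 36 = 0

0


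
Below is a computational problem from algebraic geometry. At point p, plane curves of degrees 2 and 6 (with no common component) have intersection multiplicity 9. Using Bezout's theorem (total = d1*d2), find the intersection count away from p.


By Bezout's theorem, the total intersection number is d1 * d2.
Total = 2 * 6 = 12
Intersection multiplicity at p = 9
Remaining intersections = 12 - 9 = 3

3


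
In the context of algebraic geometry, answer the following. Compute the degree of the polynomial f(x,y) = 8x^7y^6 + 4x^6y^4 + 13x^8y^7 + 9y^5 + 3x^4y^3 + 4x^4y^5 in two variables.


Examine each term for its total degree (sum of exponents).
  Term '8x^7y^6' has total degree 7+6 = 13.
  Term '4x^6y^4' has total degree 6+4 = 10.
  Term '13x^8y^7' has total degree 8+7 = 15.
  Term '9y^5' has total degree 0+5 = 5.
  Term '3x^4y^3' has total degree 4+3 = 7.
  Term '4x^4y^5' has total degree 4+5 = 9.
The maximum total degree among all terms is 15.

15


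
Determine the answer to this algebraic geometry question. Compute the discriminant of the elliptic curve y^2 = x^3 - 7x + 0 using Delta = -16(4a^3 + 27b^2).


Compute each component:
4a^3 = 4*(-7)^3 = 4*(-343) = -1372
27b^2 = 27*0^2 = 27*0 = 0
4a^3 + 27b^2 = -1372 + 0 = -1372
Delta = -16*(-1372) = 21952

21952


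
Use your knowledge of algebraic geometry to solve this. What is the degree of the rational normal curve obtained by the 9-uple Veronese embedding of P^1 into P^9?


The rational normal curve in P^9 is the image of P^1 under the 9-uple Veronese.
A general hyperplane in P^9 pulls back to a degree-9 form on P^1, which has 9 zeros,
so the curve meets a general hyperplane in 9 points. Degree = 9.

9


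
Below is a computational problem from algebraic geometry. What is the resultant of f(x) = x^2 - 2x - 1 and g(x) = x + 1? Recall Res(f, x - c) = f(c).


For Res(f, x - c), we evaluate f at x = c.
f(-1) = (-1)^2 - 2*(-1) - 1
= 1 + 2 - 1
= 3 - 1 = 2
Res(f, g) = 2

2


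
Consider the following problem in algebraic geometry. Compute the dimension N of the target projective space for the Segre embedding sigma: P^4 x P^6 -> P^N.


The Segre embedding maps P^m x P^n into P^N via
all products of coordinates from each factor.
N = (m+1)(n+1) - 1
N = (4+1)(6+1) - 1
N = 5*7 - 1
N = 35 - 1 = 34

34


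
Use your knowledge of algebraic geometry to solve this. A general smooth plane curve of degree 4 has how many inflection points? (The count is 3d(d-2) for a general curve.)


For a general smooth plane curve C of degree d, the inflection points are
the intersection of C with its Hessian curve, which has degree 3(d-2).
By Bezout, the total intersection number is d * 3(d-2) = 4 * 6 = 24.
For a general curve every flex is ordinary, so each contributes
multiplicity 1 to C·Hess(C), and the number of distinct inflection
points is 3d(d-2).
Inflection points = 3*4*(4-2) = 3*4*2 = 24

24


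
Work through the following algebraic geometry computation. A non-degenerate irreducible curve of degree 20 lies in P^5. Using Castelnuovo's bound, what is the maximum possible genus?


Castelnuovo's bound: write d - 1 = m(r-1) + epsilon with 0 <= epsilon < r-1.
d - 1 = 20 - 1 = 19
r - 1 = 5 - 1 = 4
19 = 4*4 + 3, so m = 4, epsilon = 3
pi(d, r) = m(m-1)(r-1)/2 + m*epsilon
= 4*3*4/2 + 4*3
= 48/2 + 12
= 24 + 12 = 36

36


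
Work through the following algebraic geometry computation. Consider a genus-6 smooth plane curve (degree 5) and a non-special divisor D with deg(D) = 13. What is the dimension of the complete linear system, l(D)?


First, compute the genus of a smooth plane curve of degree 5:
g = (d-1)(d-2)/2 = (5-1)(5-2)/2 = 6
For a non-special divisor D (i.e., h^1(D) = 0), Riemann-Roch gives:
l(D) = deg(D) - g + 1
Since deg(D) = 13 >= 2g - 1 = 11, D is non-special.
l(D) = 13 - 6 + 1 = 8

8


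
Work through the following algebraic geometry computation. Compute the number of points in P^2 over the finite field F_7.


P^2(F_7) has (q^(n+1) - 1)/(q - 1) points.
= 7^2 + 7^1 + 7^0
= 49 + 7 + 1
= 57

57


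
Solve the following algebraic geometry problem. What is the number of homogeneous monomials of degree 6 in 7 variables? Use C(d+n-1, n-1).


The number of degree-6 monomials in 7 variables is C(d+n-1, n-1).
= C(6+7-1, 7-1) = C(12, 6)
= 924

924


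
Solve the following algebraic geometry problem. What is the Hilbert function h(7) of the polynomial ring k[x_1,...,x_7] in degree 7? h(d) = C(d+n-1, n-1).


The Hilbert function for the polynomial ring in 7 variables is:
h(d) = C(d+n-1, n-1)
h(7) = C(7+7-1, 7-1) = C(13, 6)
= 13! / (6! * 7!)
= 1716

1716


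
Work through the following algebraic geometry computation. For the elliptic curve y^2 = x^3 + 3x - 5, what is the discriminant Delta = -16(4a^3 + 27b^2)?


Compute each component:
4a^3 = 4*3^3 = 4*27 = 108
27b^2 = 27*(-5)^2 = 27*25 = 675
4a^3 + 27b^2 = 108 + 675 = 783
Delta = -16*783 = -12528

-12528


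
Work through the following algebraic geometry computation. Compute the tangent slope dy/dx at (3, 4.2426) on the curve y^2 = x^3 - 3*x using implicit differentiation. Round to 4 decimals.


Using implicit differentiation of y^2 = x^3 - 3*x:
2y * dy/dx = 3x^2 - 3
dy/dx = (3x^2 - 3)/(2y)
Numerator: 3*3^2 - 3 = 24
Denominator: 2*4.2426 = 8.4852
dy/dx = 24/8.4852 = 2.8285

2.8285


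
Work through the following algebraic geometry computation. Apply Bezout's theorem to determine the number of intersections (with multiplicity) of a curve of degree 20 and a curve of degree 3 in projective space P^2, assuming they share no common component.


Bezout's theorem states the intersection count equals the product of degrees.
Intersection count = 20 * 3 = 60

60


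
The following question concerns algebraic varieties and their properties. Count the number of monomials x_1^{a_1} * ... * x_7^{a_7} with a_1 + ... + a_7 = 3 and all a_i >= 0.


The number of degree-3 monomials in 7 variables is C(d+n-1, n-1).
= C(3+7-1, 7-1) = C(9, 6)
= 84

84


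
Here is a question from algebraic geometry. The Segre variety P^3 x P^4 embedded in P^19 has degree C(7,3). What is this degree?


The degree of the Segre variety P^3 x P^4 is C(m+n, m).
= C(7, 3)
= 35

35


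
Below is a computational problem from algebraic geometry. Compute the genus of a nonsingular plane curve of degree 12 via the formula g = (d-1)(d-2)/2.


Using the genus formula for smooth plane curves:
g = (d-1)(d-2)/2
g = (12-1)(12-2)/2
g = 11*10/2
g = 110/2 = 55

55


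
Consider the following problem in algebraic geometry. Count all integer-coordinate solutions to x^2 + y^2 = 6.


Systematically check integer values of x where x^2 <= 6.
For each valid x, check if 6 - x^2 is a perfect square.
Total integer solutions found: 0

0


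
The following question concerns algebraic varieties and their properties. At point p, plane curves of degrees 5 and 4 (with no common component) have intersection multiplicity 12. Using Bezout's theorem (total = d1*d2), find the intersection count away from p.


By Bezout's theorem, the total intersection number is d1 * d2.
Total = 5 * 4 = 20
Intersection multiplicity at p = 12
Remaining intersections = 20 - 12 = 8

8


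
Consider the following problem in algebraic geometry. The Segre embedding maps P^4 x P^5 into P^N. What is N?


The Segre embedding maps P^m x P^n into P^N via
all products of coordinates from each factor.
N = (m+1)(n+1) - 1
N = (4+1)(5+1) - 1
N = 5*6 - 1
N = 30 - 1 = 29

29


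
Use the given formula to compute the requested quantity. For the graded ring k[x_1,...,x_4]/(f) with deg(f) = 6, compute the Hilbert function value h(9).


For R = k[x_1,...,x_n]/(f) with f homogeneous of degree e:
The Hilbert series is (1 - t^e)/(1 - t)^n.
So h(d) = C(d+n-1, n-1) - C(d-e+n-1, n-1) for d >= e.
With n=4, e=6, d=9:
C(9+4-1, 4-1) = C(12, 3) = 220
C(9-6+4-1, 4-1) = C(6, 3) = 20
h(9) = 220 - 20 = 200

200


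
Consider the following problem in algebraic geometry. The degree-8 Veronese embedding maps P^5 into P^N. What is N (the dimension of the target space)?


The Veronese embedding v_d: P^n -> P^N maps each point to all
degree-d monomials in n+1 homogeneous coordinates.
N = C(n+d, d) - 1
N = C(5+8, 8) - 1
N = C(13, 8) - 1
C(13, 8) = 1287
N = 1287 - 1 = 1286

1286


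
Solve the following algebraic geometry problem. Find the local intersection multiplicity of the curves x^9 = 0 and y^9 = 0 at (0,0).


The intersection multiplicity of V(x^a) and V(y^b) at the origin is:
I(O; V(x^9), V(y^9)) = dim_k(k[x,y]/(x^9, y^9))
A basis for k[x,y]/(x^9, y^9) is the set of monomials x^i * y^j
where 0 <= i < 9 and 0 <= j < 9.
The number of such monomials is 9 * 9 = 81

81


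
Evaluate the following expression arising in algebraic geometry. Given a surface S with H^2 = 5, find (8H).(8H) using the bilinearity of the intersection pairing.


Using bilinearity of the intersection pairing on a surface S:
(aH).(bH) = ab * (H.H)
We have H^2 = 5.
D.E = (8H).(8H) = 8*8*5
= 64*5
= 320

320


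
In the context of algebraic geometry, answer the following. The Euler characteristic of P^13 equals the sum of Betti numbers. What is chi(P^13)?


The complex projective space P^13 has one cell in each even real dimension 0, 2, ..., 26.
The cohomology groups are H^{2k}(P^13) = Z for k = 0,...,13, and 0 otherwise.
Euler characteristic = sum of Betti numbers = 1 per even-dimensional cohomology group.
chi(P^13) = 13 + 1 = 14

14


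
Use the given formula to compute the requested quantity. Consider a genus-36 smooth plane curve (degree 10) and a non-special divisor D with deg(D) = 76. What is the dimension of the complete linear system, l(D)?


First, compute the genus of a smooth plane curve of degree 10:
g = (d-1)(d-2)/2 = (10-1)(10-2)/2 = 36
For a non-special divisor D (i.e., h^1(D) = 0), Riemann-Roch gives:
l(D) = deg(D) - g + 1
Since deg(D) = 76 >= 2g - 1 = 71, D is non-special.
l(D) = 76 - 36 + 1 = 41

41


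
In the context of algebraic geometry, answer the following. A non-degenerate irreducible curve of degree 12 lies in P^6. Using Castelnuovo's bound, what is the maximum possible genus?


Castelnuovo's bound: write d - 1 = m(r-1) + epsilon with 0 <= epsilon < r-1.
d - 1 = 12 - 1 = 11
r - 1 = 6 - 1 = 5
11 = 2*5 + 1, so m = 2, epsilon = 1
pi(d, r) = m(m-1)(r-1)/2 + m*epsilon
= 2*1*5/2 + 2*1
= 10/2 + 2
= 5 + 2 = 7

7


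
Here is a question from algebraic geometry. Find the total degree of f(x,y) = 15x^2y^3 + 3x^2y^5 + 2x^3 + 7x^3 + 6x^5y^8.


Examine each term for its total degree (sum of exponents).
  Term '15x^2y^3' has total degree 2+3 = 5.
  Term '3x^2y^5' has total degree 2+5 = 7.
  Term '2x^3' has total degree 3+0 = 3.
  Term '7x^3' has total degree 3+0 = 3.
  Term '6x^5y^8' has total degree 5+8 = 13.
The maximum total degree among all terms is 13.

13


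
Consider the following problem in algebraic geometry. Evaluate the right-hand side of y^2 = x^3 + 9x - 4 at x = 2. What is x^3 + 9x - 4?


Compute x^3 + 9x - 4 at x = 2:
x^3 = 2^3 = 8
9*x = 9*2 = 18
Sum: 8 + 18 - 4 = 22

22


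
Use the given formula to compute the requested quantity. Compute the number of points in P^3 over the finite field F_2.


P^3(F_2) has (q^(n+1) - 1)/(q - 1) points.
= 2^3 + 2^2 + 2^1 + 2^0
= 8 + 4 + 2 + 1
= 15

15


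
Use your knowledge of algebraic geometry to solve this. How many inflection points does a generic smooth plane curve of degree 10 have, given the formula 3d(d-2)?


For a general smooth plane curve C of degree d, the inflection points are
the intersection of C with its Hessian curve, which has degree 3(d-2).
By Bezout, the total intersection number is d * 3(d-2) = 10 * 24 = 240.
For a general curve every flex is ordinary, so each contributes
multiplicity 1 to C·Hess(C), and the number of distinct inflection
points is 3d(d-2).
Inflection points = 3*10*(10-2) = 3*10*8 = 240

240


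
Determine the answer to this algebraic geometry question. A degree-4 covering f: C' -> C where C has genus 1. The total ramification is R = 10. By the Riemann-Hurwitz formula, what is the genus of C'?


Riemann-Hurwitz formula: 2g' - 2 = d(2g - 2) + R
Given: d = 4, g = 1, R = 10
2g' - 2 = 4*(2*1 - 2) + 10
2g' - 2 = 4*0 + 10
2g' - 2 = 0 + 10 = 10
2g' = 12
g' = 6

6


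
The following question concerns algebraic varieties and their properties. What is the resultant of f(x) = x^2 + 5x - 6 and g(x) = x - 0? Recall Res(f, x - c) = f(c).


For Res(f, x - c), we evaluate f at x = c.
f(0) = 0^2 + 5*0 - 6
= 0 + 0 - 6
= 0 - 6 = -6
Res(f, g) = -6

-6


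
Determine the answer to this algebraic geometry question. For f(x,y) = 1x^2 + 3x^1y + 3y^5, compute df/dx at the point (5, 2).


df/dx = 2*1*x^1 + 1*3*x^0*y
At (5,2): 2*1*5^1 + 1*3*5^0*2
= 10 + 6
= 16

16


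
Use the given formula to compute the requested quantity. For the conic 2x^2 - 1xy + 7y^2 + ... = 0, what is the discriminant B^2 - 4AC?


The discriminant of a conic Ax^2 + Bxy + Cy^2 + ... = 0 is B^2 - 4AC.
B^2 = (-1)^2 = 1
4AC = 4*2*7 = 56
Discriminant = 1 - 56 = -55

-55


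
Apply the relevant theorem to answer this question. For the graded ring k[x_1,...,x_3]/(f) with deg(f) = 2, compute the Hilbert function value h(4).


For R = k[x_1,...,x_n]/(f) with f homogeneous of degree e:
The Hilbert series is (1 - t^e)/(1 - t)^n.
So h(d) = C(d+n-1, n-1) - C(d-e+n-1, n-1) for d >= e.
With n=3, e=2, d=4:
C(4+3-1, 3-1) = C(6, 2) = 15
C(4-2+3-1, 3-1) = C(4, 2) = 6
h(4) = 15 - 6 = 9

9


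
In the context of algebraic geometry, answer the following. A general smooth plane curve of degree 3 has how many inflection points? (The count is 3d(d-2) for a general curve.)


For a general smooth plane curve C of degree d, the inflection points are
the intersection of C with its Hessian curve, which has degree 3(d-2).
By Bezout, the total intersection number is d * 3(d-2) = 3 * 3 = 9.
For a general curve every flex is ordinary, so each contributes
multiplicity 1 to C·Hess(C), and the number of distinct inflection
points is 3d(d-2).
Inflection points = 3*3*(3-2) = 3*3*1 = 9

9


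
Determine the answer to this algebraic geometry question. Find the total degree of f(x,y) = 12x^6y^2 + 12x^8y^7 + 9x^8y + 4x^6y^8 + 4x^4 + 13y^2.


Examine each term for its total degree (sum of exponents).
  Term '12x^6y^2' has total degree 6+2 = 8.
  Term '12x^8y^7' has total degree 8+7 = 15.
  Term '9x^8y' has total degree 8+1 = 9.
  Term '4x^6y^8' has total degree 6+8 = 14.
  Term '4x^4' has total degree 4+0 = 4.
  Term '13y^2' has total degree 0+2 = 2.
The maximum total degree among all terms is 15.

15


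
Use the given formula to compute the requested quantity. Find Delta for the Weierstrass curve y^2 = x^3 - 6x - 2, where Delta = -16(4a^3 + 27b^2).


Compute each component:
4a^3 = 4*(-6)^3 = 4*(-216) = -864
27b^2 = 27*(-2)^2 = 27*4 = 108
4a^3 + 27b^2 = -864 + 108 = -756
Delta = -16*(-756) = 12096

12096


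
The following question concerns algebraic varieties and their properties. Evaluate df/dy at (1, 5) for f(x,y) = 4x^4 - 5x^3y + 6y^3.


df/dy = (-5)*x^3 + 3*6*y^2
At (1,5): (-5)*1^3 + 3*6*5^2
= -5 + 450
= 445

445


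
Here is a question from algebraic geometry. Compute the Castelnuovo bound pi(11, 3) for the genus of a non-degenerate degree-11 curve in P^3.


Castelnuovo's bound: write d - 1 = m(r-1) + epsilon with 0 <= epsilon < r-1.
d - 1 = 11 - 1 = 10
r - 1 = 3 - 1 = 2
10 = 5*2 + 0, so m = 5, epsilon = 0
pi(d, r) = m(m-1)(r-1)/2 + m*epsilon
= 5*4*2/2 + 5*0
= 40/2 + 0
= 20 + 0 = 20

20


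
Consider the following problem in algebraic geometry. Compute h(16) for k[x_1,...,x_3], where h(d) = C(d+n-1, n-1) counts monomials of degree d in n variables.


The Hilbert function for the polynomial ring in 3 variables is:
h(d) = C(d+n-1, n-1)
h(16) = C(16+3-1, 3-1) = C(18, 2)
= 18! / (2! * 16!)
= 153

153


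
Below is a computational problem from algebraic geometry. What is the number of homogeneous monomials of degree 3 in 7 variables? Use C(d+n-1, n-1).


The number of degree-3 monomials in 7 variables is C(d+n-1, n-1).
= C(3+7-1, 7-1) = C(9, 6)
= 84

84


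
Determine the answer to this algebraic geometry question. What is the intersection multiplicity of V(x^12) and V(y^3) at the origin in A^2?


The intersection multiplicity of V(x^a) and V(y^b) at the origin is:
I(O; V(x^12), V(y^3)) = dim_k(k[x,y]/(x^12, y^3))
A basis for k[x,y]/(x^12, y^3) is the set of monomials x^i * y^j
where 0 <= i < 12 and 0 <= j < 3.
The number of such monomials is 12 * 3 = 36

36


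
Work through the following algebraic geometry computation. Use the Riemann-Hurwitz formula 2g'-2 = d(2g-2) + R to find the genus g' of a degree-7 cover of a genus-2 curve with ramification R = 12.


Riemann-Hurwitz formula: 2g' - 2 = d(2g - 2) + R
Given: d = 7, g = 2, R = 12
2g' - 2 = 7*(2*2 - 2) + 12
2g' - 2 = 7*2 + 12
2g' - 2 = 14 + 12 = 26
2g' = 28
g' = 14

14


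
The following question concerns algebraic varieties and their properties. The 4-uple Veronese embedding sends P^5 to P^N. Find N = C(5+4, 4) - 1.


The Veronese embedding v_d: P^n -> P^N maps each point to all
degree-d monomials in n+1 homogeneous coordinates.
N = C(n+d, d) - 1
N = C(5+4, 4) - 1
N = C(9, 4) - 1
C(9, 4) = 126
N = 126 - 1 = 125

125


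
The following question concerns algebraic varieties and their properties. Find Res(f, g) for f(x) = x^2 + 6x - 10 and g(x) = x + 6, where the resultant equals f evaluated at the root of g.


For Res(f, x - c), we evaluate f at x = c.
f(-6) = (-6)^2 + 6*(-6) - 10
= 36 - 36 - 10
= 0 - 10 = -10
Res(f, g) = -10

-10


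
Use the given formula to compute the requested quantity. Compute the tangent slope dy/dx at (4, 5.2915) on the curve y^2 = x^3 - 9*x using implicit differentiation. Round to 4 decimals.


Using implicit differentiation of y^2 = x^3 - 9*x:
2y * dy/dx = 3x^2 - 9
dy/dx = (3x^2 - 9)/(2y)
Numerator: 3*4^2 - 9 = 39
Denominator: 2*5.2915 = 10.583
dy/dx = 39/10.583 = 3.6852

3.6852


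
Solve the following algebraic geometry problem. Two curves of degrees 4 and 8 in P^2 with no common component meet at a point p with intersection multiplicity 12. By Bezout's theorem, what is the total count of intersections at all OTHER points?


By Bezout's theorem, the total intersection number is d1 * d2.
Total = 4 * 8 = 32
Intersection multiplicity at p = 12
Remaining intersections = 32 - 12 = 20

20


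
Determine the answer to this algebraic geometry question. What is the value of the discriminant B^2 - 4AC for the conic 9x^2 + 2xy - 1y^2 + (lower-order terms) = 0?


The discriminant of a conic Ax^2 + Bxy + Cy^2 + ... = 0 is B^2 - 4AC.
B^2 = 2^2 = 4
4AC = 4*9*(-1) = -36
Discriminant = 4 + 36 = 40

40


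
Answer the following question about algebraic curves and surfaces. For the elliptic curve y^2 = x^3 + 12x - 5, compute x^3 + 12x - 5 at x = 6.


Compute x^3 + 12x - 5 at x = 6:
x^3 = 6^3 = 216
12*x = 12*6 = 72
Sum: 216 + 72 - 5 = 283

283


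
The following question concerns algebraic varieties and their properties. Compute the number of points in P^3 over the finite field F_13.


P^3(F_13) has (q^(n+1) - 1)/(q - 1) points.
= 13^3 + 13^2 + 13^1 + 13^0
= 2197 + 169 + 13 + 1
= 2380

2380


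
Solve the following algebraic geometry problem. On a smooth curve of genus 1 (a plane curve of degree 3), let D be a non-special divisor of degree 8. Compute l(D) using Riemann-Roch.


First, compute the genus of a smooth plane curve of degree 3:
g = (d-1)(d-2)/2 = (3-1)(3-2)/2 = 1
For a non-special divisor D (i.e., h^1(D) = 0), Riemann-Roch gives:
l(D) = deg(D) - g + 1
Since deg(D) = 8 >= 2g - 1 = 1, D is non-special.
l(D) = 8 - 1 + 1 = 8

8


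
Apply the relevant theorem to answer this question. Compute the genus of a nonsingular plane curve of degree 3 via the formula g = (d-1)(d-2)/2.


Using the genus formula for smooth plane curves:
g = (d-1)(d-2)/2
g = (3-1)(3-2)/2
g = 2*1/2
g = 2/2 = 1

1


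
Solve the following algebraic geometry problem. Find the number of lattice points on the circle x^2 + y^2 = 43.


Systematically check integer values of x where x^2 <= 43.
For each valid x, check if 43 - x^2 is a perfect square.
Total integer solutions found: 0

0


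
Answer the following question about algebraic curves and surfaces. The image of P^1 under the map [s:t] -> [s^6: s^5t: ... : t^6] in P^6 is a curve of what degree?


The rational normal curve in P^6 is the image of P^1 under the 6-uple Veronese.
A general hyperplane in P^6 pulls back to a degree-6 form on P^1, which has 6 zeros,
so the curve meets a general hyperplane in 6 points. Degree = 6.

6


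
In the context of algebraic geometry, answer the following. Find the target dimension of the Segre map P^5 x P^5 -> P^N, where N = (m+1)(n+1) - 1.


The Segre embedding maps P^m x P^n into P^N via
all products of coordinates from each factor.
N = (m+1)(n+1) - 1
N = (5+1)(5+1) - 1
N = 6*6 - 1
N = 36 - 1 = 35

35


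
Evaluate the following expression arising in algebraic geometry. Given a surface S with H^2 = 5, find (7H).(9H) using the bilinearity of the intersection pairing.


Using bilinearity of the intersection pairing on a surface S:
(aH).(bH) = ab * (H.H)
We have H^2 = 5.
D.E = (7H).(9H) = 7*9*5
= 63*5
= 315

315


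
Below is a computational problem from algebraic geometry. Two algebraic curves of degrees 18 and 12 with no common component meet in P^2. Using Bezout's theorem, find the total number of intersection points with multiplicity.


Bezout's theorem states the intersection count equals the product of degrees.
Intersection count = 18 * 12 = 216

216


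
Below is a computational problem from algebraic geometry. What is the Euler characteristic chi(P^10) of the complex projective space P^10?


The complex projective space P^10 has one cell in each even real dimension 0, 2, ..., 20.
The cohomology groups are H^{2k}(P^10) = Z for k = 0,...,10, and 0 otherwise.
Euler characteristic = sum of Betti numbers = 1 per even-dimensional cohomology group.
chi(P^10) = 10 + 1 = 11

11


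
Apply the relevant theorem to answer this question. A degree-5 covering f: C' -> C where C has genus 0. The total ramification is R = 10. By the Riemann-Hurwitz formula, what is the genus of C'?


Riemann-Hurwitz formula: 2g' - 2 = d(2g - 2) + R
Given: d = 5, g = 0, R = 10
2g' - 2 = 5*(2*0 - 2) + 10
2g' - 2 = 5*(-2) + 10
2g' - 2 = -10 + 10 = 0
2g' = 2
g' = 1

1


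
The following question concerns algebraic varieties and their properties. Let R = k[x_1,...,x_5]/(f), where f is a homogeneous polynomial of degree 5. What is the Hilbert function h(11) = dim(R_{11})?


For R = k[x_1,...,x_n]/(f) with f homogeneous of degree e:
The Hilbert series is (1 - t^e)/(1 - t)^n.
So h(d) = C(d+n-1, n-1) - C(d-e+n-1, n-1) for d >= e.
With n=5, e=5, d=11:
C(11+5-1, 5-1) = C(15, 4) = 1365
C(11-5+5-1, 5-1) = C(10, 4) = 210
h(11) = 1365 - 210 = 1155

1155


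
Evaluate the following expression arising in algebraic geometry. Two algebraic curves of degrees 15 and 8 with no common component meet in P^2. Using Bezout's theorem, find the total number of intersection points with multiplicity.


Bezout's theorem states the intersection count equals the product of degrees.
Intersection count = 15 * 8 = 120

120


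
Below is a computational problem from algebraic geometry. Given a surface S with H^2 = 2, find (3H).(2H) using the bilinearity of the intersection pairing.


Using bilinearity of the intersection pairing on a surface S:
(aH).(bH) = ab * (H.H)
We have H^2 = 2.
D.E = (3H).(2H) = 3*2*2
= 6*2
= 12

12


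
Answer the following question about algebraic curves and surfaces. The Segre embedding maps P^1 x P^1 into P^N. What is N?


The Segre embedding maps P^m x P^n into P^N via
all products of coordinates from each factor.
N = (m+1)(n+1) - 1
N = (1+1)(1+1) - 1
N = 2*2 - 1
N = 4 - 1 = 3

3


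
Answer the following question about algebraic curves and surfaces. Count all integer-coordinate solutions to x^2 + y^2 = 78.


Systematically check integer values of x where x^2 <= 78.
For each valid x, check if 78 - x^2 is a perfect square.
Total integer solutions found: 0

0


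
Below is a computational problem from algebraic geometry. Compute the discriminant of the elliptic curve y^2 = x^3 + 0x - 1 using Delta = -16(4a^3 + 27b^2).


Compute each component:
4a^3 = 4*0^3 = 4*0 = 0
27b^2 = 27*(-1)^2 = 27*1 = 27
4a^3 + 27b^2 = 0 + 27 = 27
Delta = -16*27 = -432

-432


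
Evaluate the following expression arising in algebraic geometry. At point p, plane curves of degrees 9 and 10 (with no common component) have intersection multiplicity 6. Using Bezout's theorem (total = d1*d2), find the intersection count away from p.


By Bezout's theorem, the total intersection number is d1 * d2.
Total = 9 * 10 = 90
Intersection multiplicity at p = 6
Remaining intersections = 90 - 6 = 84

84


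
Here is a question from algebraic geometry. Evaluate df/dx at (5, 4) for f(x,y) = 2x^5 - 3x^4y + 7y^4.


df/dx = 5*2*x^4 + 4*(-3)*x^3*y
At (5,4): 5*2*5^4 + 4*(-3)*5^3*4
= 6250 - 6000
= 250

250


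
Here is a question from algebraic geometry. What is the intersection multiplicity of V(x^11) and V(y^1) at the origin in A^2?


The intersection multiplicity of V(x^a) and V(y^b) at the origin is:
I(O; V(x^11), V(y^1)) = dim_k(k[x,y]/(x^11, y^1))
A basis for k[x,y]/(x^11, y^1) is the set of monomials x^i * y^j
where 0 <= i < 11 and 0 <= j < 1.
The number of such monomials is 11 * 1 = 11

11


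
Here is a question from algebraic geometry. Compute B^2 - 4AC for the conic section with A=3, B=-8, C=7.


The discriminant of a conic Ax^2 + Bxy + Cy^2 + ... = 0 is B^2 - 4AC.
B^2 = (-8)^2 = 64
4AC = 4*3*7 = 84
Discriminant = 64 - 84 = -20

-20


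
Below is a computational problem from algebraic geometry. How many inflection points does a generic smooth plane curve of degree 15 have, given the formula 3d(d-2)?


For a general smooth plane curve C of degree d, the inflection points are
the intersection of C with its Hessian curve, which has degree 3(d-2).
By Bezout, the total intersection number is d * 3(d-2) = 15 * 39 = 585.
For a general curve every flex is ordinary, so each contributes
multiplicity 1 to C·Hess(C), and the number of distinct inflection
points is 3d(d-2).
Inflection points = 3*15*(15-2) = 3*15*13 = 585

585


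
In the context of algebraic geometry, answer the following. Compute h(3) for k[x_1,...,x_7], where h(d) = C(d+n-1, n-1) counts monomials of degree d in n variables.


The Hilbert function for the polynomial ring in 7 variables is:
h(d) = C(d+n-1, n-1)
h(3) = C(3+7-1, 7-1) = C(9, 6)
= 9! / (6! * 3!)
= 84

84


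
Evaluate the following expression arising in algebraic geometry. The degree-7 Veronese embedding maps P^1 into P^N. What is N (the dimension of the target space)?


The Veronese embedding v_d: P^n -> P^N maps each point to all
degree-d monomials in n+1 homogeneous coordinates.
N = C(n+d, d) - 1
N = C(1+7, 7) - 1
N = C(8, 7) - 1
C(8, 7) = 8
N = 8 - 1 = 7

7


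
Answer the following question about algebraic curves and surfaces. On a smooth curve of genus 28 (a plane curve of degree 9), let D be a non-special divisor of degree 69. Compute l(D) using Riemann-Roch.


First, compute the genus of a smooth plane curve of degree 9:
g = (d-1)(d-2)/2 = (9-1)(9-2)/2 = 28
For a non-special divisor D (i.e., h^1(D) = 0), Riemann-Roch gives:
l(D) = deg(D) - g + 1
Since deg(D) = 69 >= 2g - 1 = 55, D is non-special.
l(D) = 69 - 28 + 1 = 42

42


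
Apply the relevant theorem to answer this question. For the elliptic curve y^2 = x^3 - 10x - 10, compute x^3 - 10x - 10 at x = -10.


Compute x^3 - 10x - 10 at x = -10:
x^3 = (-10)^3 = -1000
(-10)*x = (-10)*(-10) = 100
Sum: -1000 + 100 - 10 = -910

-910


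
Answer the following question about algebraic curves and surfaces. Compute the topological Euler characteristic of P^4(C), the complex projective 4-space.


The complex projective space P^4 has one cell in each even real dimension 0, 2, ..., 8.
The cohomology groups are H^{2k}(P^4) = Z for k = 0,...,4, and 0 otherwise.
Euler characteristic = sum of Betti numbers = 1 per even-dimensional cohomology group.
chi(P^4) = 4 + 1 = 5

5


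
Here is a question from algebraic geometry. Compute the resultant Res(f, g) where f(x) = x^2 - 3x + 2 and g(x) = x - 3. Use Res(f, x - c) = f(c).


For Res(f, x - c), we evaluate f at x = c.
f(3) = 3^2 - 3*3 + 2
= 9 - 9 + 2
= 0 + 2 = 2
Res(f, g) = 2

2


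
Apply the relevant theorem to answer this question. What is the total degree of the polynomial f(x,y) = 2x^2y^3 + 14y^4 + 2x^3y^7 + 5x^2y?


Examine each term for its total degree (sum of exponents).
  Term '2x^2y^3' has total degree 2+3 = 5.
  Term '14y^4' has total degree 0+4 = 4.
  Term '2x^3y^7' has total degree 3+7 = 10.
  Term '5x^2y' has total degree 2+1 = 3.
The maximum total degree among all terms is 10.

10


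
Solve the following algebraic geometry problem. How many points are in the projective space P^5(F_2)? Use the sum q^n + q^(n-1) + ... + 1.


P^5(F_2) has (q^(n+1) - 1)/(q - 1) points.
= 2^5 + 2^4 + 2^3 + 2^2 + 2^1 + 2^0
= 32 + 16 + 8 + 4 + 2 + 1
= 63

63


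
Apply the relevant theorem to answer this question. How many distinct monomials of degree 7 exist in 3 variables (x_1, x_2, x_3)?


The number of degree-7 monomials in 3 variables is C(d+n-1, n-1).
= C(7+3-1, 3-1) = C(9, 2)
= 36

36


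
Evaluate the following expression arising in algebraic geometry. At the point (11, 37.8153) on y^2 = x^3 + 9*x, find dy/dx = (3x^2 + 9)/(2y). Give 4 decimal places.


Using implicit differentiation of y^2 = x^3 + 9*x:
2y * dy/dx = 3x^2 + 9
dy/dx = (3x^2 + 9)/(2y)
Numerator: 3*11^2 + 9 = 372
Denominator: 2*37.8153 = 75.6306
dy/dx = 372/75.6306 = 4.9186

4.9186


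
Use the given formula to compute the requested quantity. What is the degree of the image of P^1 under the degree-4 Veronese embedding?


The Veronese variety v_4(P^1) has degree d^r.
d^r = 4^1 = 4

4


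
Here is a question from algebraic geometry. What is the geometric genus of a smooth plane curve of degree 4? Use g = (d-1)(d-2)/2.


Using the genus formula for smooth plane curves:
g = (d-1)(d-2)/2
g = (4-1)(4-2)/2
g = 3*2/2
g = 6/2 = 3

3


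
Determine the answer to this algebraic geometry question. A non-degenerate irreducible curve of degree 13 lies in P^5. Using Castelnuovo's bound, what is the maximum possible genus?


Castelnuovo's bound: write d - 1 = m(r-1) + epsilon with 0 <= epsilon < r-1.
d - 1 = 13 - 1 = 12
r - 1 = 5 - 1 = 4
12 = 3*4 + 0, so m = 3, epsilon = 0
pi(d, r) = m(m-1)(r-1)/2 + m*epsilon
= 3*2*4/2 + 3*0
= 24/2 + 0
= 12 + 0 = 12

12


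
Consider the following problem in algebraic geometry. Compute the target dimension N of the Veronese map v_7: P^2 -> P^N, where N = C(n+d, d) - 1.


The Veronese embedding v_d: P^n -> P^N maps each point to all
degree-d monomials in n+1 homogeneous coordinates.
N = C(n+d, d) - 1
N = C(2+7, 7) - 1
N = C(9, 7) - 1
C(9, 7) = 36
N = 36 - 1 = 35

35


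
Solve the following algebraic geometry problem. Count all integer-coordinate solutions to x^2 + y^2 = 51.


Systematically check integer values of x where x^2 <= 51.
For each valid x, check if 51 - x^2 is a perfect square.
Total integer solutions found: 0

0


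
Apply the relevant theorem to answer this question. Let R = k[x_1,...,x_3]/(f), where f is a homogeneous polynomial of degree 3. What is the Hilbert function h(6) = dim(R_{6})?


For R = k[x_1,...,x_n]/(f) with f homogeneous of degree e:
The Hilbert series is (1 - t^e)/(1 - t)^n.
So h(d) = C(d+n-1, n-1) - C(d-e+n-1, n-1) for d >= e.
With n=3, e=3, d=6:
C(6+3-1, 3-1) = C(8, 2) = 28
C(6-3+3-1, 3-1) = C(5, 2) = 10
h(6) = 28 - 10 = 18

18


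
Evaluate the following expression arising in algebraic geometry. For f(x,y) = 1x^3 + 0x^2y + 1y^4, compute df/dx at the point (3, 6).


df/dx = 3*1*x^2 + 2*0*x^1*y
At (3,6): 3*1*3^2 + 2*0*3^1*6
= 27 + 0
= 27

27


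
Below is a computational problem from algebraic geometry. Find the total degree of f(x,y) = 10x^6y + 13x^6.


Examine each term for its total degree (sum of exponents).
  Term '10x^6y' has total degree 6+1 = 7.
  Term '13x^6' has total degree 6+0 = 6.
The maximum total degree among all terms is 7.

7


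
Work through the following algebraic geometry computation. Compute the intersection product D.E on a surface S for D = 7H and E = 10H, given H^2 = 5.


Using bilinearity of the intersection pairing on a surface S:
(aH).(bH) = ab * (H.H)
We have H^2 = 5.
D.E = (7H).(10H) = 7*10*5
= 70*5
= 350

350


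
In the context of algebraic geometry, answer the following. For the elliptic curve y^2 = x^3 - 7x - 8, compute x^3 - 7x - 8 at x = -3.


Compute x^3 - 7x - 8 at x = -3:
x^3 = (-3)^3 = -27
(-7)*x = (-7)*(-3) = 21
Sum: -27 + 21 - 8 = -14

-14


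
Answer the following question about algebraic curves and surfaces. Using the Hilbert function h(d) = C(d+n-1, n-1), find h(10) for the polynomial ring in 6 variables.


The Hilbert function for the polynomial ring in 6 variables is:
h(d) = C(d+n-1, n-1)
h(10) = C(10+6-1, 6-1) = C(15, 5)
= 15! / (5! * 10!)
= 3003

3003


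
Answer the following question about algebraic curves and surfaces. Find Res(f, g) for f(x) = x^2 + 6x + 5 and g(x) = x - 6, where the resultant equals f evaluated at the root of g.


For Res(f, x - c), we evaluate f at x = c.
f(6) = 6^2 + 6*6 + 5
= 36 + 36 + 5
= 72 + 5 = 77
Res(f, g) = 77

77


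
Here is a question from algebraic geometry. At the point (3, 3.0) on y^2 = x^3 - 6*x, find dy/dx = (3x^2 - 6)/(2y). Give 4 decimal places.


Using implicit differentiation of y^2 = x^3 - 6*x:
2y * dy/dx = 3x^2 - 6
dy/dx = (3x^2 - 6)/(2y)
Numerator: 3*3^2 - 6 = 21
Denominator: 2*3.0 = 6.0
dy/dx = 21/6.0 = 3.5000

3.5000


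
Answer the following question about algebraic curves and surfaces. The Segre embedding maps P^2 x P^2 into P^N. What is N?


The Segre embedding maps P^m x P^n into P^N via
all products of coordinates from each factor.
N = (m+1)(n+1) - 1
N = (2+1)(2+1) - 1
N = 3*3 - 1
N = 9 - 1 = 8

8


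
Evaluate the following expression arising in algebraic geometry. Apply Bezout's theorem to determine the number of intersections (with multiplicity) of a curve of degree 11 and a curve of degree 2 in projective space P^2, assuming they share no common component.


Bezout's theorem states the intersection count equals the product of degrees.
Intersection count = 11 * 2 = 22

22


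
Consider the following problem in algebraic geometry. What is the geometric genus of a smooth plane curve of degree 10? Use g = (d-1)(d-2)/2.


Using the genus formula for smooth plane curves:
g = (d-1)(d-2)/2
g = (10-1)(10-2)/2
g = 9*8/2
g = 72/2 = 36

36


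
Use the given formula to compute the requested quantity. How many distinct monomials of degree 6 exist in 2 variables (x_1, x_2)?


The number of degree-6 monomials in 2 variables is C(d+n-1, n-1).
= C(6+2-1, 2-1) = C(7, 1)
= 7

7


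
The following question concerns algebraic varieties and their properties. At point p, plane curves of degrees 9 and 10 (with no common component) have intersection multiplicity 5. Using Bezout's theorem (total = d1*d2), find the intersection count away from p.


By Bezout's theorem, the total intersection number is d1 * d2.
Total = 9 * 10 = 90
Intersection multiplicity at p = 5
Remaining intersections = 90 - 5 = 85

85


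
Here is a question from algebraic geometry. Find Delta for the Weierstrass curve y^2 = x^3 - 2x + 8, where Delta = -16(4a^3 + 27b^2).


Compute each component:
4a^3 = 4*(-2)^3 = 4*(-8) = -32
27b^2 = 27*8^2 = 27*64 = 1728
4a^3 + 27b^2 = -32 + 1728 = 1696
Delta = -16*1696 = -27136

-27136


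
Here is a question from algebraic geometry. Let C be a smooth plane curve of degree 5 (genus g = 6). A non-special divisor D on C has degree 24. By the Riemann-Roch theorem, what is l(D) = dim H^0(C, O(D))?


First, compute the genus of a smooth plane curve of degree 5:
g = (d-1)(d-2)/2 = (5-1)(5-2)/2 = 6
For a non-special divisor D (i.e., h^1(D) = 0), Riemann-Roch gives:
l(D) = deg(D) - g + 1
Since deg(D) = 24 >= 2g - 1 = 11, D is non-special.
l(D) = 24 - 6 + 1 = 19

19
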